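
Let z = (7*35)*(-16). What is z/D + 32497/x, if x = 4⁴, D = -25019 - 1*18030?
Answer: 1399966873/11020544 ≈ 127.03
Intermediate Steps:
D = -43049 (D = -25019 - 18030 = -43049)
x = 256
z = -3920 (z = 245*(-16) = -3920)
z/D + 32497/x = -3920/(-43049) + 32497/256 = -3920*(-1/43049) + 32497*(1/256) = 3920/43049 + 32497/256 = 1399966873/11020544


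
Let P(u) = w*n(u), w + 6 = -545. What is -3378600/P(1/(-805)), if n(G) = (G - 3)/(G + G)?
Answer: 422325/83201 ≈ 5.0760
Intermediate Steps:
w = -551 (w = -6 - 545 = -551)
n(G) = (-3 + G)/(2*G) (n(G) = (-3 + G)/((2*G)) = (-3 + G)*(1/(2*G)) = (-3 + G)/(2*G))
P(u) = -551*(-3 + u)/(2*u)
-3378600/P(1/(-805)) = -3378600*(-2/(443555*(3 - 1/(-805)))) = -3378600*(-2/(443555*(3 - 1*(-1/805)))) = -3378600*(-2/(443555*(3 + 1/805))) = -3378600/((551/2)*(-805)*(2416/805)) = -3378600/(-665608) = -3378600*(-1/665608) = 422325/83201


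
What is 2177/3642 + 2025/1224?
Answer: 557761/247656 ≈ 2.2522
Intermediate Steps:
2177/3642 + 2025/1224 = 2177*(1/3642) + 2025*(1/1224) = 2177/3642 + 225/136 = 557761/247656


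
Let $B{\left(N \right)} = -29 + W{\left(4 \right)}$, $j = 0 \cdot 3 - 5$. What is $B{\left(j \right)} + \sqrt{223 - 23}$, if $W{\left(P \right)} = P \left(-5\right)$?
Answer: $-49 + 10 \sqrt{2} \approx -34.858$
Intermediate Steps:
$W{\left(P \right)} = - 5 P$
$j = -5$ ($j = 0 - 5 = -5$)
$B{\left(N \right)} = -49$ ($B{\left(N \right)} = -29 - 20 = -49$)
$B{\left(j \right)} + \sqrt{223 - 23} = -49 + \sqrt{223 - 23} = -49 + \sqrt{200} = -49 + 10 \sqrt{2}$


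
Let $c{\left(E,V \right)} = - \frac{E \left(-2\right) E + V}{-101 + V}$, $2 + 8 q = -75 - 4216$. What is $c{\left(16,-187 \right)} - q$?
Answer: $\frac{51283}{96} \approx 534.2$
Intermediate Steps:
$q = - \frac{4293}{8}$ ($q = - \frac{1}{4} + \frac{-75 - 4216}{8} = - \frac{1}{4} + \frac{1}{8} \left(-4291\right) = - \frac{1}{4} - \frac{4291}{8} = - \frac{4293}{8} \approx -536.63$)
$c{\left(E,V \right)} = - \frac{V - 2 E^{2}}{-101 + V}$ ($c{\left(E,V \right)} = - \frac{- 2 E E + V}{-101 + V} = - \frac{- 2 E^{2} + V}{-101 + V} = - \frac{V - 2 E^{2}}{-101 + V}$)
$c{\left(16,-187 \right)} - q = \frac{\left(-1\right) \left(-187\right) + 2 \cdot 16^{2}}{-101 - 187} - - \frac{4293}{8} = \frac{187 + 2 \cdot 256}{-288} + \frac{4293}{8} = - \frac{187 + 512}{288} + \frac{4293}{8} = \left(- \frac{1}{288}\right) 699 + \frac{4293}{8} = - \frac{233}{96} + \frac{4293}{8} = \frac{51283}{96}$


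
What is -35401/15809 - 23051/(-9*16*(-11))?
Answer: -420488443/25041456 ≈ -16.792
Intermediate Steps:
-35401/15809 - 23051/(-9*16*(-11)) = -35401*1/15809 - 23051/((-144*(-11))) = -35401/15809 - 23051/1584 = -420488443/25041456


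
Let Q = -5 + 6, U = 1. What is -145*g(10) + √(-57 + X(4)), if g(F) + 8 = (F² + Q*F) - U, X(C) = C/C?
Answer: -14645 + 2*I*√14 ≈ -14645.0 + 7.4833*I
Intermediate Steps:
X(C) = 1
Q = 1
g(F) = -9 + F + F² (g(F) = -8 + ((F² + 1*F) - 1*1) = -8 + ((F² + F) - 1) = -8 + ((F + F²) - 1) = -8 + (-1 + F + F²) = -9 + F + F²)
-145*g(10) + √(-57 + X(4)) = -145*(-9 + 10 + 10²) + √(-57 + 1) = -145*(-9 + 10 + 100) + √(-56) = -145*101 + 2*I*√14 = -14645 + 2*I*√14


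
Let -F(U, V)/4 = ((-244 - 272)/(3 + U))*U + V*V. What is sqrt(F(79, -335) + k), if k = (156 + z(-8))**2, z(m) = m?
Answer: 2*I*sqrt(178609407)/41 ≈ 651.93*I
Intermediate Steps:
k = 21904 (k = (156 - 8)**2 = 148**2 = 21904)
F(U, V) = -4*V**2 + 2064*U/(3 + U) (F(U, V) = -4*(((-244 - 272)/(3 + U))*U + V*V) = -4*((-516/(3 + U))*U + V**2) = -4*(-516*U/(3 + U) + V**2) = -4*(V**2 - 516*U/(3 + U)) = -4*V**2 + 2064*U/(3 + U))
sqrt(F(79, -335) + k) = sqrt(4*(-3*(-335)**2 + 516*79 - 1*79*(-335)**2)/(3 + 79) + 21904) = sqrt(4*(-3*112225 + 40764 - 1*79*112225)/82 + 21904) = sqrt(4*(1/82)*(-336675 + 40764 - 8865775) + 21904) = sqrt(4*(1/82)*(-9161686) + 21904) = sqrt(-18323372/41 + 21904) = sqrt(-17425308/41) = 2*I*sqrt(178609407)/41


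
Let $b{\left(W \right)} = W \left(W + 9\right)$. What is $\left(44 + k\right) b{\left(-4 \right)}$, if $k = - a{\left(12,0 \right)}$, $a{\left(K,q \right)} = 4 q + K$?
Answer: $-640$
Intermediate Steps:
$a{\left(K,q \right)} = K + 4 q$
$b{\left(W \right)} = W \left(9 + W\right)$
$k = -12$ ($k = - (12 + 4 \cdot 0) = - (12 + 0) = \left(-1\right) 12 = -12$)
$\left(44 + k\right) b{\left(-4 \right)} = \left(44 - 12\right) \left(- 4 \left(9 - 4\right)\right) = 32 \left(\left(-4\right) 5\right) = 32 \left(-20\right) = -640$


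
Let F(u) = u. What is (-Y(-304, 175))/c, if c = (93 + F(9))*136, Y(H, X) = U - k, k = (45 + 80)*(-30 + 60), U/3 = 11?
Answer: 1239/4624 ≈ 0.26795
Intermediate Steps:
U = 33 (U = 3*11 = 33)
k = 3750 (k = 125*30 = 3750)
Y(H, X) = -3717 (Y(H, X) = 33 - 1*3750 = 33 - 3750 = -3717)
c = 13872 (c = (93 + 9)*136 = 102*136 = 13872)
(-Y(-304, 175))/c = -1*(-3717)/13872 = 3717*(1/13872) = 1239/4624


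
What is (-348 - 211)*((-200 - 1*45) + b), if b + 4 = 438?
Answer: -105651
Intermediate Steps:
b = 434 (b = -4 + 438 = 434)
(-348 - 211)*((-200 - 1*45) + b) = (-348 - 211)*((-200 - 1*45) + 434) = -559*((-200 - 45) + 434) = -559*(-245 + 434) = -559*189 = -105651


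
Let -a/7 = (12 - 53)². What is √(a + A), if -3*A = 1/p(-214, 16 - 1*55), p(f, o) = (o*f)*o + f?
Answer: I*√2808698504996067/488562 ≈ 108.48*I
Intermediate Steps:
p(f, o) = f + f*o² (p(f, o) = (f*o)*o + f = f*o² + f = f + f*o²)
a = -11767 (a = -7*(12 - 53)² = -7*(-41)² = -7*1681 = -11767)
A = 1/977124 (A = -(-1/(214*(1 + (16 - 1*55)²)))/3 = -(-1/(214*(1 + (16 - 55)²)))/3 = -(-1/(214*(1 + (-39)²)))/3 = -(-1/(214*(1 + 1521)))/3 = -1/(3*((-214*1522))) = -⅓/(-325708) = -⅓*(-1/325708) = 1/977124 ≈ 1.0234e-6)
√(a + A) = √(-11767 + 1/977124) = √(-11497818107/977124) = I*√2808698504996067/488562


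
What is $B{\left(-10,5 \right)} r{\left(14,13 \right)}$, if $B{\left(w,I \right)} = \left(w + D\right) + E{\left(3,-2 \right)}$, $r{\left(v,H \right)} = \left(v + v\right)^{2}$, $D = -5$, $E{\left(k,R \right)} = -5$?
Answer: $-15680$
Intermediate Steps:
$r{\left(v,H \right)} = 4 v^{2}$ ($r{\left(v,H \right)} = \left(2 v\right)^{2} = 4 v^{2}$)
$B{\left(w,I \right)} = -10 + w$ ($B{\left(w,I \right)} = \left(w - 5\right) - 5 = \left(-5 + w\right) - 5 = -10 + w$)
$B{\left(-10,5 \right)} r{\left(14,13 \right)} = \left(-10 - 10\right) 4 \cdot 14^{2} = - 20 \cdot 4 \cdot 196 = \left(-20\right) 784 = -15680$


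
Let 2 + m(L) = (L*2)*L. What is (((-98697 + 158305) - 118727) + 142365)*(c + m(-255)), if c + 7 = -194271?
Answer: -5346890580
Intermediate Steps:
c = -194278 (c = -7 - 194271 = -194278)
m(L) = -2 + 2*L**2 (m(L) = -2 + (L*2)*L = -2 + (2*L)*L = -2 + 2*L**2)
(((-98697 + 158305) - 118727) + 142365)*(c + m(-255)) = (((-98697 + 158305) - 118727) + 142365)*(-194278 + (-2 + 2*(-255)**2)) = ((59608 - 118727) + 142365)*(-194278 + (-2 + 2*65025)) = (-59119 + 142365)*(-194278 + (-2 + 130050)) = 83246*(-194278 + 130048) = 83246*(-64230) = -5346890580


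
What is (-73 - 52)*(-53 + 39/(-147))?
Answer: 326250/49 ≈ 6658.2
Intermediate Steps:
(-73 - 52)*(-53 + 39/(-147)) = -125*(-53 + 39*(-1/147)) = -125*(-53 - 13/49) = -125*(-2610/49) = 326250/49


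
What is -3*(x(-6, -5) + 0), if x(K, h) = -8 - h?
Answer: 9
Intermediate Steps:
-3*(x(-6, -5) + 0) = -3*((-8 - 1*(-5)) + 0) = -3*((-8 + 5) + 0) = -3*(-3 + 0) = -3*(-3) = 9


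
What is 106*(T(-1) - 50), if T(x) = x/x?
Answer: -5194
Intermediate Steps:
T(x) = 1
106*(T(-1) - 50) = 106*(1 - 50) = 106*(-49) = -5194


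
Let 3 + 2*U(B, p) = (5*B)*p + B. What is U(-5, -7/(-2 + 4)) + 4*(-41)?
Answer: -497/4 ≈ -124.25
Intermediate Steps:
U(B, p) = -3/2 + B/2 + 5*B*p/2 (U(B, p) = -3/2 + ((5*B)*p + B)/2 = -3/2 + (5*B*p + B)/2 = -3/2 + (B + 5*B*p)/2 = -3/2 + (B/2 + 5*B*p/2) = -3/2 + B/2 + 5*B*p/2)
U(-5, -7/(-2 + 4)) + 4*(-41) = (-3/2 + (½)*(-5) + (5/2)*(-5)*(-7/(-2 + 4))) + 4*(-41) = (-3/2 - 5/2 + (5/2)*(-5)*(-7/2)) - 164 = (-3/2 - 5/2 + 175/4) - 164 = 159/4 - 164 = -497/4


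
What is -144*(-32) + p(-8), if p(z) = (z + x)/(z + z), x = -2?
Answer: 36869/8 ≈ 4608.6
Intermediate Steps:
p(z) = (-2 + z)/(2*z) (p(z) = (z - 2)/(z + z) = (-2 + z)/((2*z)) = (-2 + z)*(1/(2*z)) = (-2 + z)/(2*z))
-144*(-32) + p(-8) = -144*(-32) + (½)*(-2 - 8)/(-8) = 4608 + (½)*(-⅛)*(-10) = 4608 + 5/8 = 36869/8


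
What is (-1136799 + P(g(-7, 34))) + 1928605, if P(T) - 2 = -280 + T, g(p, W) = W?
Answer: 791562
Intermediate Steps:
P(T) = -278 + T (P(T) = 2 + (-280 + T) = -278 + T)
(-1136799 + P(g(-7, 34))) + 1928605 = (-1136799 + (-278 + 34)) + 1928605 = (-1136799 - 244) + 1928605 = -1137043 + 1928605 = 791562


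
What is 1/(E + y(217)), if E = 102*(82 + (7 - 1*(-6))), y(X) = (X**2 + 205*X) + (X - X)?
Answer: 1/101264 ≈ 9.8752e-6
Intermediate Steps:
y(X) = X**2 + 205*X (y(X) = (X**2 + 205*X) + 0 = X**2 + 205*X)
E = 9690 (E = 102*(82 + (7 + 6)) = 102*(82 + 13) = 102*95 = 9690)
1/(E + y(217)) = 1/(9690 + 217*(205 + 217)) = 1/(9690 + 217*422) = 1/(9690 + 91574) = 1/101264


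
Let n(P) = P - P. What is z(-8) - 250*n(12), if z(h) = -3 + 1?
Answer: -2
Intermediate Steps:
z(h) = -2
n(P) = 0
z(-8) - 250*n(12) = -2 - 250*0 = -2 + 0 = -2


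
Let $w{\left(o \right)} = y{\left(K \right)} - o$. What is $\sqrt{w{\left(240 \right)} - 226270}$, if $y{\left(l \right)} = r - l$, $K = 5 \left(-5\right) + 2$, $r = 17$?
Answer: $i \sqrt{226470} \approx 475.89 i$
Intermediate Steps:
$K = -23$ ($K = -25 + 2 = -23$)
$y{\left(l \right)} = 17 - l$
$w{\left(o \right)} = 40 - o$ ($w{\left(o \right)} = \left(17 - -23\right) - o = \left(17 + 23\right) - o = 40 - o$)
$\sqrt{w{\left(240 \right)} - 226270} = \sqrt{\left(40 - 240\right) - 226270} = \sqrt{-200 - 226270} = \sqrt{-226470} = i \sqrt{226470}$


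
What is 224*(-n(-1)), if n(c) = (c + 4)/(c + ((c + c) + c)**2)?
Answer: -84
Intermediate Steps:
n(c) = (4 + c)/(c + 9*c**2) (n(c) = (4 + c)/(c + (2*c + c)**2) = (4 + c)/(c + (3*c)**2) = (4 + c)/(c + 9*c**2))
224*(-n(-1)) = 224*(-(4 - 1)/((-1)*(1 + 9*(-1)))) = 224*(-(-1)*3/(1 - 9)) = 224*(-(-1)*3/(-8)) = 224*(-(-1)*(-1)*3/8) = 224*(-1*3/8) = 224*(-3/8) = -84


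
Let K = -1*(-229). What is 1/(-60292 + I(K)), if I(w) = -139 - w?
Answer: -1/60660 ≈ -1.6485e-5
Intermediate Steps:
K = 229
1/(-60292 + I(K)) = 1/(-60292 + (-139 - 1*229)) = 1/(-60292 + (-139 - 229)) = 1/(-60292 - 368) = 1/(-60660) = -1/60660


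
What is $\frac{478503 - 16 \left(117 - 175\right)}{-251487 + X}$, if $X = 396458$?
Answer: $\frac{479431}{144971} \approx 3.3071$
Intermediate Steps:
$\frac{478503 - 16 \left(117 - 175\right)}{-251487 + X} = \frac{478503 - 16 \left(117 - 175\right)}{-251487 + 396458} = \frac{478503 - -928}{144971} = \left(478503 + 928\right) \frac{1}{144971} = 479431 \cdot \frac{1}{144971} = \frac{479431}{144971}$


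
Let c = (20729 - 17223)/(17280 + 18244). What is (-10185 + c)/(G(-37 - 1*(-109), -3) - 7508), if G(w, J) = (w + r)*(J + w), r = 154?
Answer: -13915709/11047964 ≈ -1.2596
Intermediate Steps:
c = 1753/17762 (c = 3506/35524 = 3506*(1/35524) = 1753/17762 ≈ 0.098694)
G(w, J) = (154 + w)*(J + w) (G(w, J) = (w + 154)*(J + w) = (154 + w)*(J + w))
(-10185 + c)/(G(-37 - 1*(-109), -3) - 7508) = (-10185 + 1753/17762)/(((-37 - 1*(-109))² + 154*(-3) + 154*(-37 - 1*(-109)) - 3*(-37 - 1*(-109))) - 7508) = -180904217/(17762*(((-37 + 109)² - 462 + 154*(-37 + 109) - 3*(-37 + 109)) - 7508)) = -180904217/(17762*((72² - 462 + 154*72 - 3*72) - 7508)) = -180904217/(17762*((5184 - 462 + 11088 - 216) - 7508)) = -180904217/(17762*(15594 - 7508)) = -180904217/17762/8086 = -180904217/17762*1/8086 = -13915709/11047964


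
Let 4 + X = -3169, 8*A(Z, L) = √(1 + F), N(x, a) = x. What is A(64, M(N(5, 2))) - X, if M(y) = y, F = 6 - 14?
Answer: 3173 + I*√7/8 ≈ 3173.0 + 0.33072*I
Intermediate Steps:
F = -8
A(Z, L) = I*√7/8 (A(Z, L) = √(1 - 8)/8 = √(-7)/8 = (I*√7)/8 = I*√7/8)
X = -3173 (X = -4 - 3169 = -3173)
A(64, M(N(5, 2))) - X = I*√7/8 - 1*(-3173) = I*√7/8 + 3173 = 3173 + I*√7/8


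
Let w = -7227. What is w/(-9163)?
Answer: 657/833 ≈ 0.78872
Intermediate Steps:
w/(-9163) = -7227/(-9163) = -7227*(-1/9163) = 657/833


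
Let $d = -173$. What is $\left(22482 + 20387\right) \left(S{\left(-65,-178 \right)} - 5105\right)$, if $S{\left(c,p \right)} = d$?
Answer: $-226262582$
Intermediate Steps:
$S{\left(c,p \right)} = -173$
$\left(22482 + 20387\right) \left(S{\left(-65,-178 \right)} - 5105\right) = \left(22482 + 20387\right) \left(-173 - 5105\right) = 42869 \left(-5278\right) = -226262582$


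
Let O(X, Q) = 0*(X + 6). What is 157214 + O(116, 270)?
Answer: 157214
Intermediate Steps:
O(X, Q) = 0 (O(X, Q) = 0*(6 + X) = 0)
157214 + O(116, 270) = 157214 + 0 = 157214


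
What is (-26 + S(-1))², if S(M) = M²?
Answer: 625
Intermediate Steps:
(-26 + S(-1))² = (-26 + (-1)²)² = (-26 + 1)² = (-25)² = 625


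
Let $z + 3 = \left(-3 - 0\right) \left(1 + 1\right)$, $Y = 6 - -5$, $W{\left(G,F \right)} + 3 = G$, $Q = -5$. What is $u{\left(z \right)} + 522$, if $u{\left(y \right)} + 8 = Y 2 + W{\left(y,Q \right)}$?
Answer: $524$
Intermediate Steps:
$W{\left(G,F \right)} = -3 + G$
$Y = 11$ ($Y = 6 + 5 = 11$)
$z = -9$ ($z = -3 + \left(-3 - 0\right) \left(1 + 1\right) = -3 + \left(-3 + 0\right) 2 = -3 - 6 = -9$)
$u{\left(y \right)} = 11 + y$ ($u{\left(y \right)} = -8 + \left(11 \cdot 2 + \left(-3 + y\right)\right) = -8 + \left(22 + \left(-3 + y\right)\right) = -8 + \left(19 + y\right) = 11 + y$)
$u{\left(z \right)} + 522 = \left(11 - 9\right) + 522 = 2 + 522 = 524$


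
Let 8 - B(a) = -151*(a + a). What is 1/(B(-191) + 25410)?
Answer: -1/32264 ≈ -3.0994e-5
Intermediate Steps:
B(a) = 8 + 302*a (B(a) = 8 - (-151)*(a + a) = 8 - (-151)*2*a = 8 - (-302)*a = 8 + 302*a)
1/(B(-191) + 25410) = 1/((8 + 302*(-191)) + 25410) = 1/((8 - 57682) + 25410) = 1/(-57674 + 25410) = 1/(-32264) = -1/32264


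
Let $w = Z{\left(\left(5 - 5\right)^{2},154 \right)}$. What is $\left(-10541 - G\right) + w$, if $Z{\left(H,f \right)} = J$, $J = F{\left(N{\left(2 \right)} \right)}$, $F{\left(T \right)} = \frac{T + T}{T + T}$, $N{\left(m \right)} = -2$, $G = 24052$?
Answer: $-34592$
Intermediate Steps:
$F{\left(T \right)} = 1$ ($F{\left(T \right)} = \frac{2 T}{2 T} = 2 T \frac{1}{2 T} = 1$)
$J = 1$
$Z{\left(H,f \right)} = 1$
$w = 1$
$\left(-10541 - G\right) + w = \left(-10541 - 24052\right) + 1 = -34593 + 1 = -34592$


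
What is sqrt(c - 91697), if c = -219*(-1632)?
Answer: sqrt(265711) ≈ 515.47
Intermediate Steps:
c = 357408
sqrt(c - 91697) = sqrt(357408 - 91697) = sqrt(265711)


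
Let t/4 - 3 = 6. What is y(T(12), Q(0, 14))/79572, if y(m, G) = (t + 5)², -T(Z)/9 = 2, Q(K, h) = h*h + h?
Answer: 1681/79572 ≈ 0.021126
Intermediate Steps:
t = 36 (t = 12 + 4*6 = 12 + 24 = 36)
Q(K, h) = h + h² (Q(K, h) = h² + h = h + h²)
T(Z) = -18 (T(Z) = -9*2 = -18)
y(m, G) = 1681 (y(m, G) = (36 + 5)² = 41² = 1681)
y(T(12), Q(0, 14))/79572 = 1681/79572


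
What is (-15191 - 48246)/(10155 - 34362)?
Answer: 63437/24207 ≈ 2.6206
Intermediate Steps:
(-15191 - 48246)/(10155 - 34362) = -63437/(-24207) = -63437*(-1/24207) = 63437/24207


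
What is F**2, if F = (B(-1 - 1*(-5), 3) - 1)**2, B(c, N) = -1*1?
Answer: 16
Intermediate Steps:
B(c, N) = -1
F = 4 (F = (-1 - 1)**2 = (-2)**2 = 4)
F**2 = 4**2 = 16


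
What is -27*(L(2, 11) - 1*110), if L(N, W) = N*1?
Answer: 2916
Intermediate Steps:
L(N, W) = N
-27*(L(2, 11) - 1*110) = -27*(2 - 1*110) = -27*(2 - 110) = -27*(-108) = 2916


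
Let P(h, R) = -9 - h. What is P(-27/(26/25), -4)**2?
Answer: 194481/676 ≈ 287.69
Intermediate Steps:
P(-27/(26/25), -4)**2 = (-9 - (-27)/(26/25))**2 = (-9 - (-27)/(26*(1/25)))**2 = (-9 - (-27)/26/25)**2 = (-9 - (-27)*25/26)**2 = (-9 - 1*(-675/26))**2 = (-9 + 675/26)**2 = (441/26)**2 = 194481/676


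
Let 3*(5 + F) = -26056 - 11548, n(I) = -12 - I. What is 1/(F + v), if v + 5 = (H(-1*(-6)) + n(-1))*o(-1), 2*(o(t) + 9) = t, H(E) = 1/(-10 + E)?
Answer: -24/298507 ≈ -8.0400e-5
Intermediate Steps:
o(t) = -9 + t/2
F = -37619/3 (F = -5 + (-26056 - 11548)/3 = -5 + (1/3)*(-37604) = -5 - 37604/3 = -37619/3 ≈ -12540.)
v = 815/8 (v = -5 + (1/(-10 - 1*(-6)) + (-12 - 1*(-1)))*(-9 + (1/2)*(-1)) = -5 + (1/(-10 + 6) + (-12 + 1))*(-9 - 1/2) = -5 + (1/(-4) - 11)*(-19/2) = -5 + (-1/4 - 11)*(-19/2) = -5 - 45/4*(-19/2) = -5 + 855/8 = 815/8 ≈ 101.88)
1/(F + v) = 1/(-37619/3 + 815/8) = 1/(-298507/24) = -24/298507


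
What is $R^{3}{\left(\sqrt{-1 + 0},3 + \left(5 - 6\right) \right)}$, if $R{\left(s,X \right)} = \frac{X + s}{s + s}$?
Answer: $- \frac{11}{8} + \frac{i}{4} \approx -1.375 + 0.25 i$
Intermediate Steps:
$R{\left(s,X \right)} = \frac{X + s}{2 s}$
$R^{3}{\left(\sqrt{-1 + 0},3 + \left(5 - 6\right) \right)} = \left(\frac{\left(3 + \left(5 - 6\right)\right) + \sqrt{-1 + 0}}{2 \sqrt{-1 + 0}}\right)^{3} = \left(\frac{\left(3 + \left(5 - 6\right)\right) + \sqrt{-1}}{2 \sqrt{-1}}\right)^{3} = \left(\frac{\left(3 - 1\right) + i}{2 i}\right)^{3} = \left(\frac{- i \left(2 + i\right)}{2}\right)^{3} = \left(- \frac{i \left(2 + i\right)}{2}\right)^{3} = \frac{i \left(2 + i\right)^{3}}{8}$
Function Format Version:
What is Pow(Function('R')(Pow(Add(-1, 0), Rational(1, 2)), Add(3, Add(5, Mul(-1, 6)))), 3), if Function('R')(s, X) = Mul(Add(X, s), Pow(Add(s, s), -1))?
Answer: Add(Rational(-11, 8), Mul(Rational(1, 4), I)) ≈ Add(-1.3750, Mul(0.25000, I))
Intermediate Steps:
Function('R')(s, X) = Mul(Rational(1, 2), Pow(s, -1), Add(X, s)) (Function('R')(s, X) = Mul(Add(X, s), Pow(Mul(2, s), -1)) = Mul(Add(X, s), Mul(Rational(1, 2), Pow(s, -1))) = Mul(Rational(1, 2), Pow(s, -1), Add(X, s)))
Pow(Function('R')(Pow(Add(-1, 0), Rational(1, 2)), Add(3, Add(5, Mul(-1, 6)))), 3) = Pow(Mul(Rational(1, 2), Pow(Pow(Add(-1, 0), Rational(1, 2)), -1), Add(Add(3, Add(5, Mul(-1, 6))), Pow(Add(-1, 0), Rational(1, 2)))), 3) = Pow(Mul(Rational(1, 2), Pow(Pow(-1, Rational(1, 2)), -1), Add(Add(3, Add(5, -6)), Pow(-1, Rational(1, 2)))), 3) = Pow(Mul(Rational(1, 2), Pow(I, -1), Add(Add(3, -1), I)), 3) = Pow(Mul(Rational(1, 2), Mul(-1, I), Add(2, I)), 3) = Pow(Mul(Rational(-1, 2), I, Add(2, I)), 3) = Mul(Rational(1, 8), I, Pow(Add(2, I), 3))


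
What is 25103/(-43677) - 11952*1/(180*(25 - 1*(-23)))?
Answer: -1710457/873540 ≈ -1.9581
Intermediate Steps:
25103/(-43677) - 11952*1/(180*(25 - 1*(-23))) = 25103*(-1/43677) - 11952*1/(180*(25 + 23)) = -25103/43677 - 11952/(48*180) = -25103/43677 - 11952/8640 = -25103/43677 - 11952*1/8640 = -25103/43677 - 83/60 = -1710457/873540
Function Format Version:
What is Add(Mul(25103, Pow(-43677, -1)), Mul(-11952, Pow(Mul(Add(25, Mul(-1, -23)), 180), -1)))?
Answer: Rational(-1710457, 873540) ≈ -1.9581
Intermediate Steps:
Add(Mul(25103, Pow(-43677, -1)), Mul(-11952, Pow(Mul(Add(25, Mul(-1, -23)), 180), -1))) = Add(Mul(25103, Rational(-1, 43677)), Mul(-11952, Pow(Mul(Add(25, 23), 180), -1))) = Add(Rational(-25103, 43677), Mul(-11952, Pow(Mul(48, 180), -1))) = Add(Rational(-25103, 43677), Mul(-11952, Pow(8640, -1))) = Add(Rational(-25103, 43677), Mul(-11952, Rational(1, 8640))) = Add(Rational(-25103, 43677), Rational(-83, 60)) = Rational(-1710457, 873540)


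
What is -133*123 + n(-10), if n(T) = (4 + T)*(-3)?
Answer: -16341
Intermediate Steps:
n(T) = -12 - 3*T
-133*123 + n(-10) = -133*123 + (-12 - 3*(-10)) = -16359 + (-12 + 30) = -16359 + 18 = -16341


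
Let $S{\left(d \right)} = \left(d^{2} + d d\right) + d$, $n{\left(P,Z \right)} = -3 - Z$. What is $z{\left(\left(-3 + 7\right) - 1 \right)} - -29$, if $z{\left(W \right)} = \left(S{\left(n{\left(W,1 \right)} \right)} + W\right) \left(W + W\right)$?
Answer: $215$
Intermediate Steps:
$S{\left(d \right)} = d + 2 d^{2}$ ($S{\left(d \right)} = \left(d^{2} + d^{2}\right) + d = 2 d^{2} + d = d + 2 d^{2}$)
$z{\left(W \right)} = 2 W \left(28 + W\right)$ ($z{\left(W \right)} = \left(\left(-3 - 1\right) \left(1 + 2 \left(-3 - 1\right)\right) + W\right) \left(W + W\right) = \left(\left(-3 - 1\right) \left(1 + 2 \left(-3 - 1\right)\right) + W\right) 2 W = \left(- 4 \left(1 + 2 \left(-4\right)\right) + W\right) 2 W = \left(- 4 \left(1 - 8\right) + W\right) 2 W = \left(\left(-4\right) \left(-7\right) + W\right) 2 W = \left(28 + W\right) 2 W = 2 W \left(28 + W\right)$)
$z{\left(\left(-3 + 7\right) - 1 \right)} - -29 = 2 \left(\left(-3 + 7\right) - 1\right) \left(28 + \left(\left(-3 + 7\right) - 1\right)\right) - -29 = 2 \left(4 - 1\right) \left(28 + \left(4 - 1\right)\right) + 29 = 2 \cdot 3 \left(28 + 3\right) + 29 = 2 \cdot 3 \cdot 31 + 29 = 186 + 29 = 215$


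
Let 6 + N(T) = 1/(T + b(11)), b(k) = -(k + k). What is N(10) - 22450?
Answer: -269473/12 ≈ -22456.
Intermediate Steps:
b(k) = -2*k
N(T) = -6 + 1/(-22 + T) (N(T) = -6 + 1/(T - 2*11) = -6 + 1/(T - 22) = -6 + 1/(-22 + T))
N(10) - 22450 = (133 - 6*10)/(-22 + 10) - 22450 = (133 - 60)/(-12) - 22450 = -1/12*73 - 22450 = -73/12 - 22450 = -269473/12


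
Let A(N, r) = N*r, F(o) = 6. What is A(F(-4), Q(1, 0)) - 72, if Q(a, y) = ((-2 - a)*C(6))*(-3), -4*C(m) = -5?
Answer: -9/2 ≈ -4.5000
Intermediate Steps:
C(m) = 5/4 (C(m) = -¼*(-5) = 5/4)
Q(a, y) = 15/2 + 15*a/4 (Q(a, y) = ((-2 - a)*(5/4))*(-3) = (-5/2 - 5*a/4)*(-3) = 15/2 + 15*a/4)
A(F(-4), Q(1, 0)) - 72 = 6*(15/2 + (15/4)*1) - 72 = 6*(15/2 + 15/4) - 72 = 6*(45/4) - 72 = 135/2 - 72 = -9/2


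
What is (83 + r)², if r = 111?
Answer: 37636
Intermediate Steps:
(83 + r)² = (83 + 111)² = 194² = 37636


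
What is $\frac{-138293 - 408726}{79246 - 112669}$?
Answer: $\frac{547019}{33423} \approx 16.367$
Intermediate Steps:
$\frac{-138293 - 408726}{79246 - 112669} = - \frac{547019}{-33423} = \left(-547019\right) \left(- \frac{1}{33423}\right) = \frac{547019}{33423}$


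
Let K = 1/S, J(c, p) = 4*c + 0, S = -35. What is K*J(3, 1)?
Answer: -12/35 ≈ -0.34286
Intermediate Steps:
J(c, p) = 4*c
K = -1/35 (K = 1/(-35) = -1/35 ≈ -0.028571)
K*J(3, 1) = -4*3/35 = -1/35*12 = -12/35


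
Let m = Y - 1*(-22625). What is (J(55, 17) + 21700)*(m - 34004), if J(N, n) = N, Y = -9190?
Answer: -447478595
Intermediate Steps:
m = 13435 (m = -9190 - 1*(-22625) = -9190 + 22625 = 13435)
(J(55, 17) + 21700)*(m - 34004) = (55 + 21700)*(13435 - 34004) = 21755*(-20569) = -447478595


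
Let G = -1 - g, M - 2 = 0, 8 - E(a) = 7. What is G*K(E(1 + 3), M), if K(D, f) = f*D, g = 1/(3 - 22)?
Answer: -36/19 ≈ -1.8947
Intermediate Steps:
E(a) = 1 (E(a) = 8 - 1*7 = 8 - 7 = 1)
M = 2 (M = 2 + 0 = 2)
g = -1/19 (g = 1/(-19) = -1/19 ≈ -0.052632)
K(D, f) = D*f
G = -18/19 (G = -1 - 1*(-1/19) = -1 + 1/19 = -18/19 ≈ -0.94737)
G*K(E(1 + 3), M) = -18*2/19 = -18/19*2 = -36/19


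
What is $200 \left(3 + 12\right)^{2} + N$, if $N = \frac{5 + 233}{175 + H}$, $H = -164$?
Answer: $\frac{495238}{11} \approx 45022.0$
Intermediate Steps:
$N = \frac{238}{11}$ ($N = \frac{5 + 233}{175 - 164} = \frac{238}{11} \approx 21.636$)
$200 \left(3 + 12\right)^{2} + N = 200 \left(3 + 12\right)^{2} + \frac{238}{11} = 200 \cdot 15^{2} + \frac{238}{11} = 200 \cdot 225 + \frac{238}{11} = 45000 + \frac{238}{11} = \frac{495238}{11}$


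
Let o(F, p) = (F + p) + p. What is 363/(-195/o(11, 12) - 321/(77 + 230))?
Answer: -260029/4740 ≈ -54.858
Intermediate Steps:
o(F, p) = F + 2*p
363/(-195/o(11, 12) - 321/(77 + 230)) = 363/(-195/(11 + 2*12) - 321/(77 + 230)) = 363/(-195/(11 + 24) - 321/307) = 363/(-195/35 - 321*1/307) = 363/(-195*1/35 - 321/307) = 363/(-39/7 - 321/307) = 363/(-14220/2149) = 363*(-2149/14220) = -260029/4740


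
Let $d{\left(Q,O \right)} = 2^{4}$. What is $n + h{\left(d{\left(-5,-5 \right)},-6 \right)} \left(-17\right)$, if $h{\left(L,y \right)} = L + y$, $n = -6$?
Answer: $-176$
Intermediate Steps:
$d{\left(Q,O \right)} = 16$
$n + h{\left(d{\left(-5,-5 \right)},-6 \right)} \left(-17\right) = -6 + \left(16 - 6\right) \left(-17\right) = -6 + 10 \left(-17\right) = -6 - 170 = -176$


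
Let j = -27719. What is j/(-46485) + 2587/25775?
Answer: 166942784/239630175 ≈ 0.69667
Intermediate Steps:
j/(-46485) + 2587/25775 = -27719/(-46485) + 2587/25775 = -27719*(-1/46485) + 2587*(1/25775) = 27719/46485 + 2587/25775 = 166942784/239630175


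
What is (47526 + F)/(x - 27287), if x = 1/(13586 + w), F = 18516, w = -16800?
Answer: -23584332/9744491 ≈ -2.4203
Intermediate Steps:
x = -1/3214 (x = 1/(13586 - 16800) = 1/(-3214) = -1/3214 ≈ -0.00031114)
(47526 + F)/(x - 27287) = (47526 + 18516)/(-1/3214 - 27287) = 66042/(-87700419/3214) = 66042*(-3214/87700419) = -23584332/9744491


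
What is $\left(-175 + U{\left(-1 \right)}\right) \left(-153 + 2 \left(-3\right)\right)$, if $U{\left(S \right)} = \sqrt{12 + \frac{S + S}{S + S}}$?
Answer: $27825 - 159 \sqrt{13} \approx 27252.0$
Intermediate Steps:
$U{\left(S \right)} = \sqrt{13}$ ($U{\left(S \right)} = \sqrt{12 + \frac{2 S}{2 S}} = \sqrt{12 + 2 S \frac{1}{2 S}} = \sqrt{12 + 1} = \sqrt{13}$)
$\left(-175 + U{\left(-1 \right)}\right) \left(-153 + 2 \left(-3\right)\right) = \left(-175 + \sqrt{13}\right) \left(-153 + 2 \left(-3\right)\right) = \left(-175 + \sqrt{13}\right) \left(-153 - 6\right) = \left(-175 + \sqrt{13}\right) \left(-159\right) = 27825 - 159 \sqrt{13}$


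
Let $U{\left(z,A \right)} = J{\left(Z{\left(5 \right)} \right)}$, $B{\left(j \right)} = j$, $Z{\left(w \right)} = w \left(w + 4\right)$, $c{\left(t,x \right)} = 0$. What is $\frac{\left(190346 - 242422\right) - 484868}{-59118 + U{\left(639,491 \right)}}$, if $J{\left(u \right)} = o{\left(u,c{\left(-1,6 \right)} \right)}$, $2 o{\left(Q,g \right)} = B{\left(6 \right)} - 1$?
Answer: $\frac{1073888}{118231} \approx 9.083$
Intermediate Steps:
$Z{\left(w \right)} = w \left(4 + w\right)$
$o{\left(Q,g \right)} = \frac{5}{2}$ ($o{\left(Q,g \right)} = \frac{6 - 1}{2} = \frac{1}{2} \cdot 5 = \frac{5}{2}$)
$J{\left(u \right)} = \frac{5}{2}$
$U{\left(z,A \right)} = \frac{5}{2}$
$\frac{\left(190346 - 242422\right) - 484868}{-59118 + U{\left(639,491 \right)}} = \frac{\left(190346 - 242422\right) - 484868}{-59118 + \frac{5}{2}} = \frac{-52076 - 484868}{- \frac{118231}{2}} = \left(-536944\right) \left(- \frac{2}{118231}\right) = \frac{1073888}{118231}$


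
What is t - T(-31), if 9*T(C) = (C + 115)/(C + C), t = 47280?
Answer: 4397054/93 ≈ 47280.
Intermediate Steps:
T(C) = (115 + C)/(18*C) (T(C) = ((C + 115)/(C + C))/9 = ((115 + C)/((2*C)))/9 = ((115 + C)*(1/(2*C)))/9 = ((115 + C)/(2*C))/9 = (115 + C)/(18*C))
t - T(-31) = 47280 - (115 - 31)/(18*(-31)) = 47280 - (-1)*84/(18*31) = 47280 - 1*(-14/93) = 47280 + 14/93 = 4397054/93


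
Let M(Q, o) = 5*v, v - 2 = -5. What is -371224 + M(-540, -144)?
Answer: -371239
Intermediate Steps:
v = -3 (v = 2 - 5 = -3)
M(Q, o) = -15 (M(Q, o) = 5*(-3) = -15)
-371224 + M(-540, -144) = -371224 - 15 = -371239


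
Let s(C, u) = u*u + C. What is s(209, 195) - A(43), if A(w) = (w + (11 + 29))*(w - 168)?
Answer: 48609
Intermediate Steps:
A(w) = (-168 + w)*(40 + w) (A(w) = (w + 40)*(-168 + w) = (40 + w)*(-168 + w) = (-168 + w)*(40 + w))
s(C, u) = C + u² (s(C, u) = u² + C = C + u²)
s(209, 195) - A(43) = (209 + 195²) - (-6720 + 43² - 128*43) = (209 + 38025) - (-6720 + 1849 - 5504) = 38234 - 1*(-10375) = 38234 + 10375 = 48609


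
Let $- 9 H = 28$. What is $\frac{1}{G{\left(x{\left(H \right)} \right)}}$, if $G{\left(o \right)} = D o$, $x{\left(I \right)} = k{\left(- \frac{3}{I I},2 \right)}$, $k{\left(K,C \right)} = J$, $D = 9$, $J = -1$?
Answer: $- \frac{1}{9} \approx -0.11111$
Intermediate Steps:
$H = - \frac{28}{9}$ ($H = \left(- \frac{1}{9}\right) 28 = - \frac{28}{9} \approx -3.1111$)
$k{\left(K,C \right)} = -1$
$x{\left(I \right)} = -1$
$G{\left(o \right)} = 9 o$
$\frac{1}{G{\left(x{\left(H \right)} \right)}} = \frac{1}{9 \left(-1\right)} = \frac{1}{-9} = - \frac{1}{9}$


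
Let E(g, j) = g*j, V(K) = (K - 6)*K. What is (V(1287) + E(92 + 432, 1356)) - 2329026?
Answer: 30165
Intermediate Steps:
V(K) = K*(-6 + K) (V(K) = (-6 + K)*K = K*(-6 + K))
(V(1287) + E(92 + 432, 1356)) - 2329026 = (1287*(-6 + 1287) + (92 + 432)*1356) - 2329026 = (1287*1281 + 524*1356) - 2329026 = (1648647 + 710544) - 2329026 = 2359191 - 2329026 = 30165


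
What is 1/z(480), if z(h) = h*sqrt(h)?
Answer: sqrt(30)/57600 ≈ 9.5091e-5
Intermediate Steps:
z(h) = h**(3/2)
1/z(480) = 1/(480**(3/2)) = 1/(1920*sqrt(30)) = sqrt(30)/57600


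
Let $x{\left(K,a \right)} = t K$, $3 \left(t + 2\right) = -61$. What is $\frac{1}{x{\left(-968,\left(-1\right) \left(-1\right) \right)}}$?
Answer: $\frac{3}{64856} \approx 4.6256 \cdot 10^{-5}$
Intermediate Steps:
$t = - \frac{67}{3}$ ($t = -2 + \frac{1}{3} \left(-61\right) = -2 - \frac{61}{3} = - \frac{67}{3} \approx -22.333$)
$x{\left(K,a \right)} = - \frac{67 K}{3}$
$\frac{1}{x{\left(-968,\left(-1\right) \left(-1\right) \right)}} = \frac{1}{\left(- \frac{67}{3}\right) \left(-968\right)} = \frac{1}{\frac{64856}{3}} = \frac{3}{64856}$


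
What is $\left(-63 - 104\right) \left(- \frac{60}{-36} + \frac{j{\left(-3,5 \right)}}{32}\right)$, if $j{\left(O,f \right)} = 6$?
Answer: $- \frac{14863}{48} \approx -309.65$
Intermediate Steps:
$\left(-63 - 104\right) \left(- \frac{60}{-36} + \frac{j{\left(-3,5 \right)}}{32}\right) = \left(-63 - 104\right) \left(- \frac{60}{-36} + \frac{6}{32}\right) = - 167 \left(\left(-60\right) \left(- \frac{1}{36}\right) + 6 \cdot \frac{1}{32}\right) = - 167 \left(\frac{5}{3} + \frac{3}{16}\right) = \left(-167\right) \frac{89}{48} = - \frac{14863}{48}$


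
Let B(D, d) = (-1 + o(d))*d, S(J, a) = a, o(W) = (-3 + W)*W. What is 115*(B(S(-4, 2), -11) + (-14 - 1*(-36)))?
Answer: -191015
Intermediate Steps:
o(W) = W*(-3 + W)
B(D, d) = d*(-1 + d*(-3 + d)) (B(D, d) = (-1 + d*(-3 + d))*d = d*(-1 + d*(-3 + d)))
115*(B(S(-4, 2), -11) + (-14 - 1*(-36))) = 115*(-11*(-1 - 11*(-3 - 11)) + (-14 - 1*(-36))) = 115*(-11*(-1 - 11*(-14)) + (-14 + 36)) = 115*(-11*(-1 + 154) + 22) = 115*(-11*153 + 22) = 115*(-1683 + 22) = 115*(-1661) = -191015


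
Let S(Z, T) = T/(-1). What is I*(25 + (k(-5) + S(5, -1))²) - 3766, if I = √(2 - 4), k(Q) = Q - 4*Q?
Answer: -3766 + 281*I*√2 ≈ -3766.0 + 397.39*I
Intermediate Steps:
S(Z, T) = -T (S(Z, T) = T*(-1) = -T)
k(Q) = -3*Q
I = I*√2 (I = √(-2) = I*√2 ≈ 1.4142*I)
I*(25 + (k(-5) + S(5, -1))²) - 3766 = (I*√2)*(25 + (-3*(-5) - 1*(-1))²) - 3766 = (I*√2)*(25 + (15 + 1)²) - 3766 = (I*√2)*(25 + 16²) - 3766 = (I*√2)*(25 + 256) - 3766 = (I*√2)*281 - 3766 = 281*I*√2 - 3766 = -3766 + 281*I*√2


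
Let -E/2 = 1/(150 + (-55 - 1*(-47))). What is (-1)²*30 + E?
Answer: 2129/71 ≈ 29.986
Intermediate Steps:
E = -1/71 (E = -2/(150 + (-55 - 1*(-47))) = -2/(150 + (-55 + 47)) = -2/(150 - 8) = -2/142 = -2*1/142 = -1/71 ≈ -0.014085)
(-1)²*30 + E = (-1)²*30 - 1/71 = 1*30 - 1/71 = 30 - 1/71 = 2129/71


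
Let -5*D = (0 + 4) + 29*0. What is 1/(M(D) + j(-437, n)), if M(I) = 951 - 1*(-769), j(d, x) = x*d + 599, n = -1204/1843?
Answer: 97/252635 ≈ 0.00038395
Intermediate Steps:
n = -1204/1843 (n = -1204*1/1843 = -1204/1843 ≈ -0.65328)
D = -⅘ (D = -((0 + 4) + 29*0)/5 = -(4 + 0)/5 = -⅕*4 = -⅘ ≈ -0.80000)
j(d, x) = 599 + d*x (j(d, x) = d*x + 599 = 599 + d*x)
M(I) = 1720 (M(I) = 951 + 769 = 1720)
1/(M(D) + j(-437, n)) = 1/(1720 + (599 - 437*(-1204/1843))) = 1/(1720 + (599 + 27692/97)) = 1/(1720 + 85795/97) = 1/(252635/97) = 97/252635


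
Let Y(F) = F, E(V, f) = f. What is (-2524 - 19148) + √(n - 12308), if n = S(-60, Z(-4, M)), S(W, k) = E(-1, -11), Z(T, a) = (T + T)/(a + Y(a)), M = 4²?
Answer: -21672 + I*√12319 ≈ -21672.0 + 110.99*I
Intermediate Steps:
M = 16
Z(T, a) = T/a (Z(T, a) = (T + T)/(a + a) = (2*T)/((2*a)) = (2*T)*(1/(2*a)) = T/a)
S(W, k) = -11
n = -11
(-2524 - 19148) + √(n - 12308) = (-2524 - 19148) + √(-11 - 12308) = -21672 + √(-12319) = -21672 + I*√12319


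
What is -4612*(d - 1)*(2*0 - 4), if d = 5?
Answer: 73792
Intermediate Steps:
-4612*(d - 1)*(2*0 - 4) = -4612*(5 - 1)*(2*0 - 4) = -18448*(0 - 4) = -18448*(-4) = -4612*(-16) = 73792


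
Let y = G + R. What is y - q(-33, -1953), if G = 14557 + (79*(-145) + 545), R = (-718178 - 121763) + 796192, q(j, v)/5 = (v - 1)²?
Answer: -19130682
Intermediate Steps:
q(j, v) = 5*(-1 + v)² (q(j, v) = 5*(v - 1)² = 5*(-1 + v)²)
R = -43749 (R = -839941 + 796192 = -43749)
G = 3647 (G = 14557 + (-11455 + 545) = 14557 - 10910 = 3647)
y = -40102 (y = 3647 - 43749 = -40102)
y - q(-33, -1953) = -40102 - 5*(-1 - 1953)² = -40102 - 5*(-1954)² = -40102 - 5*3818116 = -40102 - 1*19090580 = -40102 - 19090580 = -19130682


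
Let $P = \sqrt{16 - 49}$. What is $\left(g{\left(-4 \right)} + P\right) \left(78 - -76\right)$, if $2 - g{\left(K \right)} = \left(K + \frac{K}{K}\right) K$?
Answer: $-1540 + 154 i \sqrt{33} \approx -1540.0 + 884.66 i$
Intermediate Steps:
$P = i \sqrt{33}$ ($P = \sqrt{-33} = i \sqrt{33} \approx 5.7446 i$)
$g{\left(K \right)} = 2 - K \left(1 + K\right)$ ($g{\left(K \right)} = 2 - \left(K + \frac{K}{K}\right) K = 2 - \left(K + 1\right) K = 2 - \left(1 + K\right) K = 2 - K \left(1 + K\right)$)
$\left(g{\left(-4 \right)} + P\right) \left(78 - -76\right) = \left(\left(2 - -4 - \left(-4\right)^{2}\right) + i \sqrt{33}\right) \left(78 - -76\right) = \left(\left(2 + 4 - 16\right) + i \sqrt{33}\right) \left(78 + 76\right) = \left(\left(2 + 4 - 16\right) + i \sqrt{33}\right) 154 = \left(-10 + i \sqrt{33}\right) 154 = -1540 + 154 i \sqrt{33}$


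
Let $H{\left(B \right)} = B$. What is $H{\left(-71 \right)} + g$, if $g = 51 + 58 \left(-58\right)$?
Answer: $-3384$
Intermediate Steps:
$g = -3313$ ($g = 51 - 3364 = -3313$)
$H{\left(-71 \right)} + g = -71 - 3313 = -3384$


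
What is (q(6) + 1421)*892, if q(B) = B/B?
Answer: 1268424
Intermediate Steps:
q(B) = 1
(q(6) + 1421)*892 = (1 + 1421)*892 = 1422*892 = 1268424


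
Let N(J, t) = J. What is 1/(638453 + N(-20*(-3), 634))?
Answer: 1/638513 ≈ 1.5661e-6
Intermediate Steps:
1/(638453 + N(-20*(-3), 634)) = 1/(638453 - 20*(-3)) = 1/(638453 + 60) = 1/638513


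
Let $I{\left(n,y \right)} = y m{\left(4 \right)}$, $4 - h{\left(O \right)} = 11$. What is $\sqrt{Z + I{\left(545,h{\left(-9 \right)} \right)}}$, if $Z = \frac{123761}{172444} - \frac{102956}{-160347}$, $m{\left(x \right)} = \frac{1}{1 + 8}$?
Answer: $\frac{\sqrt{111243706371917110739}}{13825439034} \approx 0.76288$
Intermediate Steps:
$m{\left(x \right)} = \frac{1}{9}$
$h{\left(O \right)} = -7$ ($h{\left(O \right)} = 4 - 11 = -7$)
$Z = \frac{37598849531}{27650878068}$ ($Z = 123761 \cdot \frac{1}{172444} - - \frac{102956}{160347} = \frac{123761}{172444} + \frac{102956}{160347} = \frac{37598849531}{27650878068} \approx 1.3598$)
$I{\left(n,y \right)} = \frac{y}{9}$ ($I{\left(n,y \right)} = y \frac{1}{9} = \frac{y}{9}$)
$\sqrt{Z + I{\left(545,h{\left(-9 \right)} \right)}} = \sqrt{\frac{37598849531}{27650878068} + \frac{1}{9} \left(-7\right)} = \sqrt{\frac{37598849531}{27650878068} - \frac{7}{9}} = \sqrt{\frac{48277833101}{82952634204}} = \frac{\sqrt{111243706371917110739}}{13825439034}$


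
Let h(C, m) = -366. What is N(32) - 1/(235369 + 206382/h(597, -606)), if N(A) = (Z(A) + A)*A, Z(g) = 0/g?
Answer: 14666866627/14323112 ≈ 1024.0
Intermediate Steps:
Z(g) = 0
N(A) = A² (N(A) = (0 + A)*A = A*A = A²)
N(32) - 1/(235369 + 206382/h(597, -606)) = 32² - 1/(235369 + 206382/(-366)) = 1024 - 1/(235369 + 206382*(-1/366)) = 1024 - 1/(235369 - 34397/61) = 1024 - 1/14323112/61 = 1024 - 1*61/14323112 = 1024 - 61/14323112 = 14666866627/14323112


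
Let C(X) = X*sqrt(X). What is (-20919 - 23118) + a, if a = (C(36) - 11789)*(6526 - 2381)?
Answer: -48014122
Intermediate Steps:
C(X) = X**(3/2)
a = -47970085 (a = (36**(3/2) - 11789)*(6526 - 2381) = (216 - 11789)*4145 = -11573*4145 = -47970085)
(-20919 - 23118) + a = (-20919 - 23118) - 47970085 = -44037 - 47970085 = -48014122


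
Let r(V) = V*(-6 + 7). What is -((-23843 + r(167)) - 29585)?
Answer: 53261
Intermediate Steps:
r(V) = V (r(V) = V*1 = V)
-((-23843 + r(167)) - 29585) = -((-23843 + 167) - 29585) = -(-23676 - 29585) = -1*(-53261) = 53261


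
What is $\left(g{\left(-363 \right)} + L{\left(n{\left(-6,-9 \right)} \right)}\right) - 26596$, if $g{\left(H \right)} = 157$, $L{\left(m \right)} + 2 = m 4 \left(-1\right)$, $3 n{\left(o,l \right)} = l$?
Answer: $-26429$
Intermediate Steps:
$n{\left(o,l \right)} = \frac{l}{3}$
$L{\left(m \right)} = -2 - 4 m$ ($L{\left(m \right)} = -2 + m 4 \left(-1\right) = -2 + 4 m \left(-1\right) = -2 - 4 m$)
$\left(g{\left(-363 \right)} + L{\left(n{\left(-6,-9 \right)} \right)}\right) - 26596 = \left(157 - \left(2 + 4 \cdot \frac{1}{3} \left(-9\right)\right)\right) - 26596 = \left(157 - -10\right) - 26596 = \left(157 + \left(-2 + 12\right)\right) - 26596 = \left(157 + 10\right) - 26596 = 167 - 26596 = -26429$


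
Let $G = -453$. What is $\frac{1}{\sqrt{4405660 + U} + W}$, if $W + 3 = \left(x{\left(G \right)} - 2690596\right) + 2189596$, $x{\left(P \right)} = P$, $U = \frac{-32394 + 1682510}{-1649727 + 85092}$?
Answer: $- \frac{49037225535}{24589580139867461} - \frac{\sqrt{674088585771737865}}{98358320559469844} \approx -2.0026 \cdot 10^{-6}$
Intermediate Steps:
$U = - \frac{1650116}{1564635}$ ($U = \frac{1650116}{-1564635} = 1650116 \left(- \frac{1}{1564635}\right) = - \frac{1650116}{1564635} \approx -1.0546$)
$W = -501456$ ($W = -3 + \left(\left(-453 - 2690596\right) + 2189596\right) = -3 + \left(-2691049 + 2189596\right) = -3 - 501453 = -501456$)
$\frac{1}{\sqrt{4405660 + U} + W} = \frac{1}{\sqrt{4405660 - \frac{1650116}{1564635}} - 501456} = \frac{1}{\sqrt{\frac{6893248183984}{1564635}} - 501456} = \frac{1}{\frac{4 \sqrt{674088585771737865}}{1564635} - 501456} = \frac{1}{-501456 + \frac{4 \sqrt{674088585771737865}}{1564635}}$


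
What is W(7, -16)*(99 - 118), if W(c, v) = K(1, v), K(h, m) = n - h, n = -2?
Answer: 57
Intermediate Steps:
K(h, m) = -2 - h
W(c, v) = -3 (W(c, v) = -2 - 1*1 = -2 - 1 = -3)
W(7, -16)*(99 - 118) = -3*(99 - 118) = -3*(-19) = 57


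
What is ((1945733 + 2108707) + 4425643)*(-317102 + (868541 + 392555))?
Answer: 8005147471502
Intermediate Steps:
((1945733 + 2108707) + 4425643)*(-317102 + (868541 + 392555)) = (4054440 + 4425643)*(-317102 + 1261096) = 8480083*943994 = 8005147471502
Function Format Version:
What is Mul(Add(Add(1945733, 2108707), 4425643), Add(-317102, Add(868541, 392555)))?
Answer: 8005147471502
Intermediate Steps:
Mul(Add(Add(1945733, 2108707), 4425643), Add(-317102, Add(868541, 392555))) = Mul(Add(4054440, 4425643), Add(-317102, 1261096)) = Mul(8480083, 943994) = 8005147471502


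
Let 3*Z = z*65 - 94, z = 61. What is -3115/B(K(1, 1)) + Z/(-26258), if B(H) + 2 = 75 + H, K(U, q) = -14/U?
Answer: -245609399/4647666 ≈ -52.846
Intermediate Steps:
B(H) = 73 + H (B(H) = -2 + (75 + H) = 73 + H)
Z = 3871/3 (Z = (61*65 - 94)/3 = (3965 - 94)/3 = (1/3)*3871 = 3871/3 ≈ 1290.3)
-3115/B(K(1, 1)) + Z/(-26258) = -3115/(73 - 14/1) + (3871/3)/(-26258) = -3115/(73 - 14*1) + (3871/3)*(-1/26258) = -3115/(73 - 14) - 3871/78774 = -3115/59 - 3871/78774 = -245609399/4647666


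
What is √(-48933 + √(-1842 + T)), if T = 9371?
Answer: √(-48933 + √7529) ≈ 221.01*I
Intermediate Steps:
√(-48933 + √(-1842 + T)) = √(-48933 + √(-1842 + 9371)) = √(-48933 + √7529)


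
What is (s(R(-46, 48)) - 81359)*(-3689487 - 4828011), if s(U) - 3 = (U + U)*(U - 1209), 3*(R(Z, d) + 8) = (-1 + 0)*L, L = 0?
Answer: 527096846232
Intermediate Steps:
R(Z, d) = -8 (R(Z, d) = -8 + ((-1 + 0)*0)/3 = -8 + (-1*0)/3 = -8 + (⅓)*0 = -8 + 0 = -8)
s(U) = 3 + 2*U*(-1209 + U) (s(U) = 3 + (U + U)*(U - 1209) = 3 + (2*U)*(-1209 + U) = 3 + 2*U*(-1209 + U))
(s(R(-46, 48)) - 81359)*(-3689487 - 4828011) = ((3 - 2418*(-8) + 2*(-8)²) - 81359)*(-3689487 - 4828011) = ((3 + 19344 + 2*64) - 81359)*(-8517498) = ((3 + 19344 + 128) - 81359)*(-8517498) = (19475 - 81359)*(-8517498) = -61884*(-8517498) = 527096846232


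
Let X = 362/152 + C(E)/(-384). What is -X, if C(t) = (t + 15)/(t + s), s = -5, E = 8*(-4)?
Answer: -642589/269952 ≈ -2.3804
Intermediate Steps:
E = -32
C(t) = (15 + t)/(-5 + t) (C(t) = (t + 15)/(t - 5) = (15 + t)/(-5 + t))
X = 642589/269952 (X = 362/152 + ((15 - 32)/(-5 - 32))/(-384) = 362*(1/152) + (-17/(-37))*(-1/384) = 181/76 - 1/37*(-17)*(-1/384) = 181/76 + (17/37)*(-1/384) = 181/76 - 17/14208 = 642589/269952 ≈ 2.3804)
-X = -1*642589/269952 = -642589/269952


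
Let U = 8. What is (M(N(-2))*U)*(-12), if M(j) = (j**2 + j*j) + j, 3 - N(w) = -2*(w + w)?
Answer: -4320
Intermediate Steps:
N(w) = 3 + 4*w (N(w) = 3 - (-2)*(w + w) = 3 - (-2)*2*w = 3 - (-4)*w = 3 + 4*w)
M(j) = j + 2*j**2 (M(j) = (j**2 + j**2) + j = 2*j**2 + j = j + 2*j**2)
(M(N(-2))*U)*(-12) = (((3 + 4*(-2))*(1 + 2*(3 + 4*(-2))))*8)*(-12) = (((3 - 8)*(1 + 2*(3 - 8)))*8)*(-12) = (-5*(1 + 2*(-5))*8)*(-12) = (-5*(1 - 10)*8)*(-12) = (-5*(-9)*8)*(-12) = (45*8)*(-12) = 360*(-12) = -4320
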